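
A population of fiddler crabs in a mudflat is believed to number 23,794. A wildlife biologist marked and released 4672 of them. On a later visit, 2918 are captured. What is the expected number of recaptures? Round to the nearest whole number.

expected recaptures ≈ 573

The marked fraction of the population is 4672/23794, so in a sample of 2918 expect C·(M/N) marked.
E[R] = 4672 × 2918 / 23794 = 13632896 / 23794 ≈ 573.0 → 573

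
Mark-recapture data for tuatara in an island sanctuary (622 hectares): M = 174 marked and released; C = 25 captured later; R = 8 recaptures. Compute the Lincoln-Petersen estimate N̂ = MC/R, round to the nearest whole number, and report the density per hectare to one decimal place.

N̂ = 174·25/8 = 4350/8 ≈ 543.8 → 544
Density = N̂ / area = 544 / 622 ≈ 0.87 → 0.9 per hectare

density ≈ 0.9 tuatara per hectare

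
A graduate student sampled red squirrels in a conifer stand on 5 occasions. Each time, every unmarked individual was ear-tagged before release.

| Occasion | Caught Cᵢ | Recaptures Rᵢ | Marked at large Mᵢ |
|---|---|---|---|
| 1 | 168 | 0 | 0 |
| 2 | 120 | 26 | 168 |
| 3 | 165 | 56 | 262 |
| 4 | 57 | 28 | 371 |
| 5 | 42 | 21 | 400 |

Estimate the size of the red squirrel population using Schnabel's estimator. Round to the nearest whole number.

Σ MᵢCᵢ = 0·168 + 168·120 + 262·165 + 371·57 + 400·42 = 0 + 20160 + 43230 + 21147 + 16800 = 101337
Σ Rᵢ = 0 + 26 + 56 + 28 + 21 = 131
N̂ = 101337 / 131 ≈ 773.6 → 774

N ≈ 774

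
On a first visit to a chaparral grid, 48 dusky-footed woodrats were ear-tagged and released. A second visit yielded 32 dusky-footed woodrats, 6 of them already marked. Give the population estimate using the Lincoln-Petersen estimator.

If marked individuals mix randomly, R/C ≈ M/N, giving N ≈ M·C/R.
N = (48 × 32) / 6 = 1536 / 6 = 256

N = 256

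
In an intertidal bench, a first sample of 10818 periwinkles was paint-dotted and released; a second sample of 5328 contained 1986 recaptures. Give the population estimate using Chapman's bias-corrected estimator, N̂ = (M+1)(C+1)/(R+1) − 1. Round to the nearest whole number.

N̂ = (10818+1)(5328+1)/(1986+1) − 1 = 10819·5329/1987 − 1
= 57654451/1987 − 1 ≈ 29015.8 − 1 ≈ 29014.8 → 29015

N ≈ 29,015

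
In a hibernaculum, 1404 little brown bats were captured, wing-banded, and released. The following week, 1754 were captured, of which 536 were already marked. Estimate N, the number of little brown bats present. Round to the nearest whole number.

N ≈ 4594

N = (1404 × 1754) / 536 = 2462616 / 536 ≈ 4594.4 → 4594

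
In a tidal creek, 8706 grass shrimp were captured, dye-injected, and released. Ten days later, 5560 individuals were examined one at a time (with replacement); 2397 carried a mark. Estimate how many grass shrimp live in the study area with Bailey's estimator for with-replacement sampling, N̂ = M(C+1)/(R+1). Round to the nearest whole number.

N̂ = 8706·(5560+1)/(2397+1) = 8706·5561/2398 = 48414066/2398 ≈ 20189.4 → 20189

N ≈ 20,189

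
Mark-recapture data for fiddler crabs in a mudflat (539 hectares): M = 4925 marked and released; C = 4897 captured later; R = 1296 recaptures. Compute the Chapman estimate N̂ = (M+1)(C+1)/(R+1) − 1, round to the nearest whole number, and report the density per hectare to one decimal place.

density ≈ 34.5 fiddler crabs per hectare

N̂ = 4926·4898/1297 − 1 = 24127548/1297 − 1 ≈ 18601.6 → 18602
Density = N̂ / area = 18602 / 539 ≈ 34.51 → 34.5 per hectare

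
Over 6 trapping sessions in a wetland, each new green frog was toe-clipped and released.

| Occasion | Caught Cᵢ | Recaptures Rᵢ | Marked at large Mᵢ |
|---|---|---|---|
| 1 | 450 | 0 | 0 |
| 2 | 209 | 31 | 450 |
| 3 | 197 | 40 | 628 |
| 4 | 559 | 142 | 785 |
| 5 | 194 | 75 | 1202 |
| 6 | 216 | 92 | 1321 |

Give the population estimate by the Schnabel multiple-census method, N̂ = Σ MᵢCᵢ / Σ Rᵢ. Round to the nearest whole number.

Σ MᵢCᵢ = 0·450 + 450·209 + 628·197 + 785·559 + 1202·194 + 1321·216 = 0 + 94050 + 123716 + 438815 + 233188 + 285336 = 1175105
Σ Rᵢ = 0 + 31 + 40 + 142 + 75 + 92 = 380
N̂ = 1175105 / 380 ≈ 3092.4 → 3092

N ≈ 3092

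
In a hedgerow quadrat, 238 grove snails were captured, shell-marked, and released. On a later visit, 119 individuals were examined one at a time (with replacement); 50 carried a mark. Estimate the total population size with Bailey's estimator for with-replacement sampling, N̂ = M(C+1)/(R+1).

N̂ = 238·(119+1)/(50+1) = 238·120/51 = 28560/51 = 560

N = 560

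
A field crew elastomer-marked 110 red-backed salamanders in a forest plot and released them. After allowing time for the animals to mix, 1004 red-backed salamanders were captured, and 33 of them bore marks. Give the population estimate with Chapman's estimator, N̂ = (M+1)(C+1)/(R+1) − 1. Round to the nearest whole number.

N̂ = (110+1)(1004+1)/(33+1) − 1 = 111·1005/34 − 1
= 111555/34 − 1 ≈ 3281.0 − 1 ≈ 3280.0 → 3280

N ≈ 3280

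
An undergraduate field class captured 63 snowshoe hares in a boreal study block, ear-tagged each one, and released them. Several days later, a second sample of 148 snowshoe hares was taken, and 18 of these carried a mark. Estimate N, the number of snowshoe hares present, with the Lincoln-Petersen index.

N = 518

Lincoln-Petersen assumes M/N = R/C, so N = M·C / R.
N = (63 × 148) / 18 = 9324 / 18 = 518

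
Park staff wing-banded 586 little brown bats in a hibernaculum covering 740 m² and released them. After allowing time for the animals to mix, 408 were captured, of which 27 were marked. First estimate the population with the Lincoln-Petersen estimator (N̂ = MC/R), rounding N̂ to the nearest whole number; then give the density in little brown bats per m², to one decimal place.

density ≈ 12.0 little brown bats per m²

N̂ = 586·408/27 = 239088/27 ≈ 8855.1 → 8855
Density = N̂ / area = 8855 / 740 ≈ 11.97 → 12.0 per m²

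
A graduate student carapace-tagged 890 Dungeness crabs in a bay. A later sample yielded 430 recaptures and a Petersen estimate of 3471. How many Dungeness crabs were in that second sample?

From N = M·C/R: C = N·R / M = 3471·430 / 890 = 1492530 / 890 = 1677.

C = 1677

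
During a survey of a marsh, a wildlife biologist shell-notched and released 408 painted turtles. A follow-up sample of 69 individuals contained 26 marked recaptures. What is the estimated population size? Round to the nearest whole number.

N ≈ 1083

N = (408 × 69) / 26 = 28152 / 26 ≈ 1082.8 → 1083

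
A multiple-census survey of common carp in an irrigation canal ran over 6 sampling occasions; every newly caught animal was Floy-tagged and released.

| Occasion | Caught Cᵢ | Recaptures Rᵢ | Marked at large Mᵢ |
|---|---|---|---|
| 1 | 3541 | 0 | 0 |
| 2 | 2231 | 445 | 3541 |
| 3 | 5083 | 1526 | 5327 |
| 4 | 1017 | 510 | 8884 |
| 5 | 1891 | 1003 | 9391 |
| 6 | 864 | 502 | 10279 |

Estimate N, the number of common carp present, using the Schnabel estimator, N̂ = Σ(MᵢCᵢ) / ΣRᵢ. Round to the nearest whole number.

Σ MᵢCᵢ = 0·3541 + 3541·2231 + 5327·5083 + 8884·1017 + 9391·1891 + 10279·864 = 0 + 7899971 + 27077141 + 9035028 + 17758381 + 8881056 = 70651577
Σ Rᵢ = 0 + 445 + 1526 + 510 + 1003 + 502 = 3986
N̂ = 70651577 / 3986 ≈ 17724.9 → 17725

N ≈ 17,725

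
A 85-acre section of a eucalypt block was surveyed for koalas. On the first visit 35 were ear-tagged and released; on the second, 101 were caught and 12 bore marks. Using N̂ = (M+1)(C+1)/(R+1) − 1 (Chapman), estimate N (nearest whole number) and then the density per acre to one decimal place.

N̂ = 36·102/13 − 1 = 3672/13 − 1 ≈ 281.46 → 281
Density = N̂ / area = 281 / 85 ≈ 3.31 → 3.3 per acre

density ≈ 3.3 koalas per acre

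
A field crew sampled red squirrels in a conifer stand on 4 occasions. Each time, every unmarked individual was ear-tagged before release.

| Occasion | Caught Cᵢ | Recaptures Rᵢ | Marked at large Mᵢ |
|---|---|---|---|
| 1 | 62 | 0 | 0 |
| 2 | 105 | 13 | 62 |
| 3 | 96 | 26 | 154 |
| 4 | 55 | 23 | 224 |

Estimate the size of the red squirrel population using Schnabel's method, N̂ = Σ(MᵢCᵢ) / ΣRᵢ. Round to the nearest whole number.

Σ MᵢCᵢ = 0·62 + 62·105 + 154·96 + 224·55 = 0 + 6510 + 14784 + 12320 = 33614
Σ Rᵢ = 0 + 13 + 26 + 23 = 62
N̂ = 33614 / 62 ≈ 542.2 → 542

N ≈ 542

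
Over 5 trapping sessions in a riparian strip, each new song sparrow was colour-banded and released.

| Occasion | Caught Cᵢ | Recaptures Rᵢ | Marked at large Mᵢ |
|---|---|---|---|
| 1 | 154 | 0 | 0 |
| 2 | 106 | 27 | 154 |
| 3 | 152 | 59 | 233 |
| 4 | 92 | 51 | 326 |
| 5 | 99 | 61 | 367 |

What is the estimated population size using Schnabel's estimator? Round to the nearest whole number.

N ≈ 596

Σ MᵢCᵢ = 0·154 + 154·106 + 233·152 + 326·92 + 367·99 = 0 + 16324 + 35416 + 29992 + 36333 = 118065
Σ Rᵢ = 0 + 27 + 59 + 51 + 61 = 198
N̂ = 118065 / 198 ≈ 596.3 → 596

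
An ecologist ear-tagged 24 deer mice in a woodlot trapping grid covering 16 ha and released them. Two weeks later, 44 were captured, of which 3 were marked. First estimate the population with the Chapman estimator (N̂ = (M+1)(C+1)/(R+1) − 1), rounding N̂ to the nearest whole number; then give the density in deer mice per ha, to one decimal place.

density ≈ 17.5 deer mice per ha

N̂ = 25·45/4 − 1 = 1125/4 − 1 ≈ 280.2 → 280
Density = N̂ / area = 280 / 16 ≈ 17.50 → 17.5 per ha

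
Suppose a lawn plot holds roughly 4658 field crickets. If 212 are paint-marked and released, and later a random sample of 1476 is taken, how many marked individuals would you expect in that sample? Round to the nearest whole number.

The marked fraction of the population is 212/4658, so in a sample of 1476 expect C·(M/N) marked.
E[R] = 212 × 1476 / 4658 = 312912 / 4658 ≈ 67.2 → 67

expected recaptures ≈ 67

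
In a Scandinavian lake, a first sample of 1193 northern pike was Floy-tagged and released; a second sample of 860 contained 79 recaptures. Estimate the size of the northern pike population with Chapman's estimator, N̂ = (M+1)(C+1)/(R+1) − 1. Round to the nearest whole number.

N̂ = (1193+1)(860+1)/(79+1) − 1 = 1194·861/80 − 1
= 1028034/80 − 1 ≈ 12850.4 − 1 ≈ 12849.4 → 12849

N ≈ 12,849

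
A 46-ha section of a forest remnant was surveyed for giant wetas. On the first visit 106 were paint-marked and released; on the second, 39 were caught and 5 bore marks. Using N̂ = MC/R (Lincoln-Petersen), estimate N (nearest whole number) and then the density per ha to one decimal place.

density ≈ 18.0 giant wetas per ha

N̂ = 106·39/5 = 4134/5 ≈ 826.8 → 827
Density = N̂ / area = 827 / 46 ≈ 17.98 → 18.0 per ha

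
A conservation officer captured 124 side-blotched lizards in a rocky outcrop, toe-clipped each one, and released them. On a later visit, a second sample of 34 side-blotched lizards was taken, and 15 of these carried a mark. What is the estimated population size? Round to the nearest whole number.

N ≈ 281

The marked fraction in the recapture sample should equal the marked fraction in the population: 15/34 = 124/N.
N = (124 × 34) / 15 = 4216 / 15 ≈ 281.1 → 281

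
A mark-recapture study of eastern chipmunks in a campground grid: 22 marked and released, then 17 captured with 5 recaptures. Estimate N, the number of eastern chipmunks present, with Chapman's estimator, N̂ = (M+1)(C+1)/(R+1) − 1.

N = 68

N̂ = (22+1)(17+1)/(5+1) − 1 = 23·18/6 − 1
= 414/6 − 1 = 69 − 1 = 68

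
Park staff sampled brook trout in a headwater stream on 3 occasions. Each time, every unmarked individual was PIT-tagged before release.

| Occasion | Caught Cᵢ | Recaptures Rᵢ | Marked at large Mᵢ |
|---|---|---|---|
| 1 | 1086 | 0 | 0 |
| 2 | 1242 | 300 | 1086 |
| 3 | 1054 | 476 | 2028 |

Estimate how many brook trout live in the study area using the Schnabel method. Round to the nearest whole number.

Σ MᵢCᵢ = 0·1086 + 1086·1242 + 2028·1054 = 0 + 1348812 + 2137512 = 3486324
Σ Rᵢ = 0 + 300 + 476 = 776
N̂ = 3486324 / 776 ≈ 4492.7 → 4493

N ≈ 4493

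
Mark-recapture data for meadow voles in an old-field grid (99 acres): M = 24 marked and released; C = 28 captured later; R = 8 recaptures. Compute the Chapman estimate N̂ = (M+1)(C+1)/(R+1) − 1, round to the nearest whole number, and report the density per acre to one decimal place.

density ≈ 0.8 meadow voles per acre

N̂ = 25·29/9 − 1 = 725/9 − 1 ≈ 79.6 → 80
Density = N̂ / area = 80 / 99 ≈ 0.81 → 0.8 per acre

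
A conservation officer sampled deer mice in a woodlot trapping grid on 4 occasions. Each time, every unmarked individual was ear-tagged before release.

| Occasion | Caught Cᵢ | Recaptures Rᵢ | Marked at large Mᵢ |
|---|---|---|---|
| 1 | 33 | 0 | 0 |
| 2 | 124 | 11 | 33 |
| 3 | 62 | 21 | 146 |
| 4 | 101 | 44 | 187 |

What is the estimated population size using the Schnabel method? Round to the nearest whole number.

N ≈ 421

Σ MᵢCᵢ = 0·33 + 33·124 + 146·62 + 187·101 = 0 + 4092 + 9052 + 18887 = 32031
Σ Rᵢ = 0 + 11 + 21 + 44 = 76
N̂ = 32031 / 76 ≈ 421.46 → 421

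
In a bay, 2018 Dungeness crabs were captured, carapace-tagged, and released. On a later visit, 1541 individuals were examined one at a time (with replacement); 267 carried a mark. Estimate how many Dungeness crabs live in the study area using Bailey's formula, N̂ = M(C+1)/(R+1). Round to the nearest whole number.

N ≈ 11,611

N̂ = 2018·(1541+1)/(267+1) = 2018·1542/268 = 3111756/268 ≈ 11611.0 → 11611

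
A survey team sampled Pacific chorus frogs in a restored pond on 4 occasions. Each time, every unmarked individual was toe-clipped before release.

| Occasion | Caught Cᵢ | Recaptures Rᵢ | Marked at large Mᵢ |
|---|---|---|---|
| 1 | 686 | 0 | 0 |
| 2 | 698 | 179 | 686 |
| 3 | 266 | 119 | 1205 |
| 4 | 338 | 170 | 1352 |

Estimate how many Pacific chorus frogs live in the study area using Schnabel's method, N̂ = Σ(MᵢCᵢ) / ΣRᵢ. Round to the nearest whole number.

N ≈ 2684

Σ MᵢCᵢ = 0·686 + 686·698 + 1205·266 + 1352·338 = 0 + 478828 + 320530 + 456976 = 1256334
Σ Rᵢ = 0 + 179 + 119 + 170 = 468
N̂ = 1256334 / 468 ≈ 2684.47 → 2684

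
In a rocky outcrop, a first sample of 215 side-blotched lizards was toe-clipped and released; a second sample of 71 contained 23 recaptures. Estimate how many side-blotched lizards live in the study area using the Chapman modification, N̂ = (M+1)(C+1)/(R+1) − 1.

N = 647

N̂ = (215+1)(71+1)/(23+1) − 1 = 216·72/24 − 1
= 15552/24 − 1 = 648 − 1 = 647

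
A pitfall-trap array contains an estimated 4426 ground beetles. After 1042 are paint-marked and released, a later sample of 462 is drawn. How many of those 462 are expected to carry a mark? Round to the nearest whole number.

The marked fraction of the population is 1042/4426, so in a sample of 462 expect C·(M/N) marked.
E[R] = 1042 × 462 / 4426 = 481404 / 4426 ≈ 108.8 → 109

expected recaptures ≈ 109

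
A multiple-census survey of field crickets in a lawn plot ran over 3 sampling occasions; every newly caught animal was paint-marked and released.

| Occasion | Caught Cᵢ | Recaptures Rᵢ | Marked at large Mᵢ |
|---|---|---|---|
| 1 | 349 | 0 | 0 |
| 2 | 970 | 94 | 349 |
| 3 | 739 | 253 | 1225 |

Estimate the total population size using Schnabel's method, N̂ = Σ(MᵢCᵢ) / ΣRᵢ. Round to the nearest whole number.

N ≈ 3584

Σ MᵢCᵢ = 0·349 + 349·970 + 1225·739 = 0 + 338530 + 905275 = 1243805
Σ Rᵢ = 0 + 94 + 253 = 347
N̂ = 1243805 / 347 ≈ 3584.45 → 3584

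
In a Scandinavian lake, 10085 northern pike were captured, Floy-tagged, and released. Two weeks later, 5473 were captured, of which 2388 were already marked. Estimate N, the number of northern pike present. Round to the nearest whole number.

N ≈ 23,114

N = (10085 × 5473) / 2388 = 55195205 / 2388 ≈ 23113.6 → 23114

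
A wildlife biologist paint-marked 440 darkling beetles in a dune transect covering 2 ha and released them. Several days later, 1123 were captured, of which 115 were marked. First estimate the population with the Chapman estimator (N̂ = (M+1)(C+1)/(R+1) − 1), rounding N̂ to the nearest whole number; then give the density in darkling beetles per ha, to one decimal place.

N̂ = 441·1124/116 − 1 = 495684/116 − 1 ≈ 4272.1 → 4272
Density = N̂ / area = 4272 / 2 = 2136.0 per ha

density ≈ 2136.0 darkling beetles per ha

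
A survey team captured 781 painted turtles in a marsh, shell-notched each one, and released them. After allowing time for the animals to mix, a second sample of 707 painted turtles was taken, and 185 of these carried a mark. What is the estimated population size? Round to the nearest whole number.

N ≈ 2985

The marked fraction in the recapture sample should equal the marked fraction in the population: 185/707 = 781/N.
N = (781 × 707) / 185 = 552167 / 185 ≈ 2984.7 → 2985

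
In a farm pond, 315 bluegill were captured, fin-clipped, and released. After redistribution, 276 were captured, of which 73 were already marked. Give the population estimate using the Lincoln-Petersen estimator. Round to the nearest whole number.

N = (315 × 276) / 73 = 86940 / 73 ≈ 1191.0 → 1191

N ≈ 1191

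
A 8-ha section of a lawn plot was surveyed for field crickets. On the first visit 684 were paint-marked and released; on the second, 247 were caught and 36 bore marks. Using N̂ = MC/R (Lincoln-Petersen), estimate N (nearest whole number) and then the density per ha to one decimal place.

N̂ = 684·247/36 = 168948/36 = 4693
Density = N̂ / area = 4693 / 8 ≈ 586.62 → 586.6 per ha

density ≈ 586.6 field crickets per ha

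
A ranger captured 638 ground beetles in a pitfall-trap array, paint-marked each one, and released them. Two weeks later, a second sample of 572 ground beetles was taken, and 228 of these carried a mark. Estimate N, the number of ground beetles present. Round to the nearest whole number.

The marked fraction in the recapture sample should equal the marked fraction in the population: 228/572 = 638/N.
N = (638 × 572) / 228 = 364936 / 228 ≈ 1600.6 → 1601

N ≈ 1601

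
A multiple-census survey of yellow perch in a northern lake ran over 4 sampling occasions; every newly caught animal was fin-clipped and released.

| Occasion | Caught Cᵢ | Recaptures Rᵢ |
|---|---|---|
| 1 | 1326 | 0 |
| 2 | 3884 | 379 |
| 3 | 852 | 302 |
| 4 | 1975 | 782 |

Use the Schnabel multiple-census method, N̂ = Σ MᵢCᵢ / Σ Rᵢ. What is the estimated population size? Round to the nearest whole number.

N ≈ 13,598

Marked at large before each occasion: Mᵢ = Σⱼ<ᵢ (Cⱼ − Rⱼ) → M1=0, M2=1326, M3=4831, M4=5381
Σ MᵢCᵢ = 0·1326 + 1326·3884 + 4831·852 + 5381·1975 = 0 + 5150184 + 4116012 + 10627475 = 19893671
Σ Rᵢ = 0 + 379 + 302 + 782 = 1463
N̂ = 19893671 / 1463 ≈ 13597.9 → 13598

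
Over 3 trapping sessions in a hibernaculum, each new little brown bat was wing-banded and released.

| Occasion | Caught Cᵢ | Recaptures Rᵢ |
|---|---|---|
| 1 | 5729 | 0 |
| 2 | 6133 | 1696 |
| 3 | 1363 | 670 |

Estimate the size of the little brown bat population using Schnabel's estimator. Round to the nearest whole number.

Marked at large before each occasion: Mᵢ = Σⱼ<ᵢ (Cⱼ − Rⱼ) → M1=0, M2=5729, M3=10166
Σ MᵢCᵢ = 0·5729 + 5729·6133 + 10166·1363 = 0 + 35135957 + 13856258 = 48992215
Σ Rᵢ = 0 + 1696 + 670 = 2366
N̂ = 48992215 / 2366 ≈ 20706.8 → 20707

N ≈ 20,707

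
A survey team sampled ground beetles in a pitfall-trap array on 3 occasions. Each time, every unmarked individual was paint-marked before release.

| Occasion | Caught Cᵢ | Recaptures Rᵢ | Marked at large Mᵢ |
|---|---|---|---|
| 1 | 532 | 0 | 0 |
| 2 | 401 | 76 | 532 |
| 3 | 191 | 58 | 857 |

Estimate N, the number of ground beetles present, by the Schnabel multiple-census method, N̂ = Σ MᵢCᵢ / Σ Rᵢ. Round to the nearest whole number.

N ≈ 2814

Σ MᵢCᵢ = 0·532 + 532·401 + 857·191 = 0 + 213332 + 163687 = 377019
Σ Rᵢ = 0 + 76 + 58 = 134
N̂ = 377019 / 134 ≈ 2813.6 → 2814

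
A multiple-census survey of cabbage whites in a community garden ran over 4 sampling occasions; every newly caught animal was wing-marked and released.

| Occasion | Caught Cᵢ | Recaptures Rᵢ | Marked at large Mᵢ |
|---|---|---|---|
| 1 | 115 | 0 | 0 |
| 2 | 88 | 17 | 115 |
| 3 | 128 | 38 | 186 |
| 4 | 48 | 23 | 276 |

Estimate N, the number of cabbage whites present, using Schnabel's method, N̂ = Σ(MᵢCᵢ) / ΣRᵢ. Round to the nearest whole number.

Σ MᵢCᵢ = 0·115 + 115·88 + 186·128 + 276·48 = 0 + 10120 + 23808 + 13248 = 47176
Σ Rᵢ = 0 + 17 + 38 + 23 = 78
N̂ = 47176 / 78 ≈ 604.8 → 605

N ≈ 605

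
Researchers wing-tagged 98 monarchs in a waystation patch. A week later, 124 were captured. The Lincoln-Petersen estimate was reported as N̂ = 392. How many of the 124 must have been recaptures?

From N = M·C/R: R = M·C / N = 98·124 / 392 = 12152 / 392 = 31.

R = 31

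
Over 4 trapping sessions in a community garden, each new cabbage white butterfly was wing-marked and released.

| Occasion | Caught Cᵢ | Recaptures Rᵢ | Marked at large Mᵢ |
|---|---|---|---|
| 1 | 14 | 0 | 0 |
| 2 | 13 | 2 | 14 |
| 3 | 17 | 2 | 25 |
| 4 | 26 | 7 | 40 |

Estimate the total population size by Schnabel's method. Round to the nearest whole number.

N ≈ 150

Σ MᵢCᵢ = 0·14 + 14·13 + 25·17 + 40·26 = 0 + 182 + 425 + 1040 = 1647
Σ Rᵢ = 0 + 2 + 2 + 7 = 11
N̂ = 1647 / 11 ≈ 149.7 → 150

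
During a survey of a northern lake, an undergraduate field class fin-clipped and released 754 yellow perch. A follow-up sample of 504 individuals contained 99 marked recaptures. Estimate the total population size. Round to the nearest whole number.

N ≈ 3839

Lincoln-Petersen assumes M/N = R/C, so N = M·C / R.
N = (754 × 504) / 99 = 380016 / 99 ≈ 3838.5 → 3839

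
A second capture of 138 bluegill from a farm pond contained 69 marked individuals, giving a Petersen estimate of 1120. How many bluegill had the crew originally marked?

From N = M·C/R: M = N·R / C = 1120·69 / 138 = 77280 / 138 = 560.

M = 560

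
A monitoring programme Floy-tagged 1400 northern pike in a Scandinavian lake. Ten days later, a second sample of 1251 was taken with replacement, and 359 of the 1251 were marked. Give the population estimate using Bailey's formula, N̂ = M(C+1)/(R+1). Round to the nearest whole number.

N̂ = 1400·(1251+1)/(359+1) = 1400·1252/360 = 1752800/360 ≈ 4868.9 → 4869

N ≈ 4869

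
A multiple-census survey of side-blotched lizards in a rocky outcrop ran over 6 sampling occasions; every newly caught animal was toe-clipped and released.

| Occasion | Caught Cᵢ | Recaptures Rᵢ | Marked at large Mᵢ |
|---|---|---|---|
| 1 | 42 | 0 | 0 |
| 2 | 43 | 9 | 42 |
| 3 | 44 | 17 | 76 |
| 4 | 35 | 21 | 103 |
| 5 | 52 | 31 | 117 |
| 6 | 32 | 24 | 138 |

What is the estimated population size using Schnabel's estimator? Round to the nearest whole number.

Σ MᵢCᵢ = 0·42 + 42·43 + 76·44 + 103·35 + 117·52 + 138·32 = 0 + 1806 + 3344 + 3605 + 6084 + 4416 = 19255
Σ Rᵢ = 0 + 9 + 17 + 21 + 31 + 24 = 102
N̂ = 19255 / 102 ≈ 188.8 → 189

N ≈ 189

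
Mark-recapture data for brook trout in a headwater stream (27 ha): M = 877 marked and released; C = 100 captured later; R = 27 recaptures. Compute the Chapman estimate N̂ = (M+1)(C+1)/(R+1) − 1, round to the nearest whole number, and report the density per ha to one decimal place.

density ≈ 117.3 brook trout per ha

N̂ = 878·101/28 − 1 = 88678/28 − 1 ≈ 3166.1 → 3166
Density = N̂ / area = 3166 / 27 ≈ 117.26 → 117.3 per ha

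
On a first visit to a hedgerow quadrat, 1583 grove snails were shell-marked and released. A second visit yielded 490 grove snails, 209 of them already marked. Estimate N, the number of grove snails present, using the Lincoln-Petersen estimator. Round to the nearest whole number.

If marked individuals mix randomly, R/C ≈ M/N, giving N ≈ M·C/R.
N = (1583 × 490) / 209 = 775670 / 209 ≈ 3711.3 → 3711

N ≈ 3711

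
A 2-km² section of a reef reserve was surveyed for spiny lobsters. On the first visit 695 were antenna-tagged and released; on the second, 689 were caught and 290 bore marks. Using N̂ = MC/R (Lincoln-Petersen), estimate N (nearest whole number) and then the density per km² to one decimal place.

density ≈ 825.5 spiny lobsters per km²

N̂ = 695·689/290 = 478855/290 ≈ 1651.2 → 1651
Density = N̂ / area = 1651 / 2 ≈ 825.50 → 825.5 per km²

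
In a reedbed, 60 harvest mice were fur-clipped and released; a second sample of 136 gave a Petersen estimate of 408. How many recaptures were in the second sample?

From N = M·C/R: R = M·C / N = 60·136 / 408 = 8160 / 408 = 20.

R = 20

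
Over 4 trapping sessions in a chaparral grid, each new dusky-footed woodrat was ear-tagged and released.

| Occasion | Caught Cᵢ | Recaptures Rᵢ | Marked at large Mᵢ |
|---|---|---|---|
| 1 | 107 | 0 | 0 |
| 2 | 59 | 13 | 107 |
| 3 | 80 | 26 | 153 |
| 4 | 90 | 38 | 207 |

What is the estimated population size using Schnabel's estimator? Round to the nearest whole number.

Σ MᵢCᵢ = 0·107 + 107·59 + 153·80 + 207·90 = 0 + 6313 + 12240 + 18630 = 37183
Σ Rᵢ = 0 + 13 + 26 + 38 = 77
N̂ = 37183 / 77 ≈ 482.9 → 483

N ≈ 483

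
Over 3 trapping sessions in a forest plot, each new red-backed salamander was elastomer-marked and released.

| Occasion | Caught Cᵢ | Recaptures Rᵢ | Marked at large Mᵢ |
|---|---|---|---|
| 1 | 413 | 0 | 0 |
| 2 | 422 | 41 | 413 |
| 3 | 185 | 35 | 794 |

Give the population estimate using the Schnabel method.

Σ MᵢCᵢ = 0·413 + 413·422 + 794·185 = 0 + 174286 + 146890 = 321176
Σ Rᵢ = 0 + 41 + 35 = 76
N̂ = 321176 / 76 = 4226

N = 4226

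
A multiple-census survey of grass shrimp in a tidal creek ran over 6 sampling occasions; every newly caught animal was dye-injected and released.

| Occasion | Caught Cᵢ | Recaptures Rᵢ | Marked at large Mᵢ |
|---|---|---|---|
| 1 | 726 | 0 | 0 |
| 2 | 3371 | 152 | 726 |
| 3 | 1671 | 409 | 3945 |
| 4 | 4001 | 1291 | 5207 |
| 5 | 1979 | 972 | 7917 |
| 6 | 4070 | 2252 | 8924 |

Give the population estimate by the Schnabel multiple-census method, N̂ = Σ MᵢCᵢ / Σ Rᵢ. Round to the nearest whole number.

Σ MᵢCᵢ = 0·726 + 726·3371 + 3945·1671 + 5207·4001 + 7917·1979 + 8924·4070 = 0 + 2447346 + 6592095 + 20833207 + 15667743 + 36320680 = 81861071
Σ Rᵢ = 0 + 152 + 409 + 1291 + 972 + 2252 = 5076
N̂ = 81861071 / 5076 ≈ 16127.1 → 16127

N ≈ 16,127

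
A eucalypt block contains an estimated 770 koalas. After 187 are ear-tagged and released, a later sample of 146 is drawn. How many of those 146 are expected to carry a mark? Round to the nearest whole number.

expected recaptures ≈ 35

The marked fraction of the population is 187/770, so in a sample of 146 expect C·(M/N) marked.
E[R] = 187 × 146 / 770 = 27302 / 770 ≈ 35.46 → 35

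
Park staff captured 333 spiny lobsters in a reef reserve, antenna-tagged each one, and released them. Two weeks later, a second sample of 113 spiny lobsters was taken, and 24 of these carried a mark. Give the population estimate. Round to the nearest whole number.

N ≈ 1568

The marked fraction in the recapture sample should equal the marked fraction in the population: 24/113 = 333/N.
N = (333 × 113) / 24 = 37629 / 24 ≈ 1567.9 → 1568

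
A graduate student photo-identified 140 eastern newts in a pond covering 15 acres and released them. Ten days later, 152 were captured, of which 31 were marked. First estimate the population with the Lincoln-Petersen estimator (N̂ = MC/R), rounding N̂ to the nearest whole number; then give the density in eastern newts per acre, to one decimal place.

N̂ = 140·152/31 = 21280/31 ≈ 686.45 → 686
Density = N̂ / area = 686 / 15 ≈ 45.73 → 45.7 per acre

density ≈ 45.7 eastern newts per acre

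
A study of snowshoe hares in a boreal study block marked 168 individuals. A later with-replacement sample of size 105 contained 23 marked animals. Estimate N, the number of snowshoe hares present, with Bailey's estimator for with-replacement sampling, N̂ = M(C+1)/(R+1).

N̂ = 168·(105+1)/(23+1) = 168·106/24 = 17808/24 = 742

N = 742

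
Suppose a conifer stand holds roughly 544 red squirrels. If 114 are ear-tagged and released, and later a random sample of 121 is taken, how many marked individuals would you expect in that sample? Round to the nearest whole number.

expected recaptures ≈ 25

Expected recaptures E[R] = M·C / N.
E[R] = 114 × 121 / 544 = 13794 / 544 ≈ 25.4 → 25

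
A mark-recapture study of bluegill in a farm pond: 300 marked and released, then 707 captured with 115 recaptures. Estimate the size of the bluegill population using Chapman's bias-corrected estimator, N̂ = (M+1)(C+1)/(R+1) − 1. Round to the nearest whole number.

N̂ = (300+1)(707+1)/(115+1) − 1 = 301·708/116 − 1
= 213108/116 − 1 ≈ 1837.1 − 1 ≈ 1836.1 → 1836

N ≈ 1836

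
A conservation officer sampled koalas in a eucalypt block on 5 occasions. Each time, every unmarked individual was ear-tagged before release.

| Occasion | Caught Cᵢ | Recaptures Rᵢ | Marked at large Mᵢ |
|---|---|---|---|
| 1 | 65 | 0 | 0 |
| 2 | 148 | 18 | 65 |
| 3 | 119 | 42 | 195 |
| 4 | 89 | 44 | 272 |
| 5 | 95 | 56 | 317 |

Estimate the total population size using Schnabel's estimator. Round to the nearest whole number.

N ≈ 545

Σ MᵢCᵢ = 0·65 + 65·148 + 195·119 + 272·89 + 317·95 = 0 + 9620 + 23205 + 24208 + 30115 = 87148
Σ Rᵢ = 0 + 18 + 42 + 44 + 56 = 160
N̂ = 87148 / 160 ≈ 544.7 → 545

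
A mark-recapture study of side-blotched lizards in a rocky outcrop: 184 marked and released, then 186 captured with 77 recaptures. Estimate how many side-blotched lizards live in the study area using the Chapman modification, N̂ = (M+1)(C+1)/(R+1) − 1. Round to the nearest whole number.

N̂ = (184+1)(186+1)/(77+1) − 1 = 185·187/78 − 1
= 34595/78 − 1 ≈ 443.5 − 1 ≈ 442.5 → 443

N ≈ 443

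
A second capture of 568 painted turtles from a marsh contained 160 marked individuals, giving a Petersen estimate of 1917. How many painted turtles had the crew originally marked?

M = 540

From N = M·C/R: M = N·R / C = 1917·160 / 568 = 306720 / 568 = 540.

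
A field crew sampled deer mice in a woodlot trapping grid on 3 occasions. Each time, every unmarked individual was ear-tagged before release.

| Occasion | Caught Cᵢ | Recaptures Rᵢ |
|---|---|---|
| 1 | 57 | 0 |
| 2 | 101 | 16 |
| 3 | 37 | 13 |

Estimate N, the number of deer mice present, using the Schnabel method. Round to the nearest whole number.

Marked at large before each occasion: Mᵢ = Σⱼ<ᵢ (Cⱼ − Rⱼ) → M1=0, M2=57, M3=142
Σ MᵢCᵢ = 0·57 + 57·101 + 142·37 = 0 + 5757 + 5254 = 11011
Σ Rᵢ = 0 + 16 + 13 = 29
N̂ = 11011 / 29 ≈ 379.7 → 380

N ≈ 380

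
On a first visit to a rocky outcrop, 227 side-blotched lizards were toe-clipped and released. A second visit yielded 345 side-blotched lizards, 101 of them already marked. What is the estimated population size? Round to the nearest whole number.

N ≈ 775

Lincoln-Petersen assumes M/N = R/C, so N = M·C / R.
N = (227 × 345) / 101 = 78315 / 101 ≈ 775.4 → 775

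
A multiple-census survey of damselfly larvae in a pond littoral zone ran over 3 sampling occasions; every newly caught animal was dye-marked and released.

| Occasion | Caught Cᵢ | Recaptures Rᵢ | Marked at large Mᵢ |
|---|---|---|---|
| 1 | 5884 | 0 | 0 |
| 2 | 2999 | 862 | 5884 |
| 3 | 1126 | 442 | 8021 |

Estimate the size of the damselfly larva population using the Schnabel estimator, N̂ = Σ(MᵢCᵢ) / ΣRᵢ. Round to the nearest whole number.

Σ MᵢCᵢ = 0·5884 + 5884·2999 + 8021·1126 = 0 + 17646116 + 9031646 = 26677762
Σ Rᵢ = 0 + 862 + 442 = 1304
N̂ = 26677762 / 1304 ≈ 20458.4 → 20458

N ≈ 20,458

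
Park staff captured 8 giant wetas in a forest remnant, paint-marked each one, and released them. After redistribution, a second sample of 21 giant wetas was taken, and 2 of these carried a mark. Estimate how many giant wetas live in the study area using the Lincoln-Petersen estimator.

N = 84

N = (8 × 21) / 2 = 168 / 2 = 84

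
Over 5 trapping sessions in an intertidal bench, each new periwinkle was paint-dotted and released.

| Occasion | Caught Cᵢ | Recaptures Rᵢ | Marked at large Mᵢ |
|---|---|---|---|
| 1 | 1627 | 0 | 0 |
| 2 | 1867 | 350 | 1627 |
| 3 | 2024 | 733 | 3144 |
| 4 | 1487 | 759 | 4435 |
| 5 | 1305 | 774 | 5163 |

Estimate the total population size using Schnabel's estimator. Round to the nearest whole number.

N ≈ 8690

Σ MᵢCᵢ = 0·1627 + 1627·1867 + 3144·2024 + 4435·1487 + 5163·1305 = 0 + 3037609 + 6363456 + 6594845 + 6737715 = 22733625
Σ Rᵢ = 0 + 350 + 733 + 759 + 774 = 2616
N̂ = 22733625 / 2616 ≈ 8690.2 → 8690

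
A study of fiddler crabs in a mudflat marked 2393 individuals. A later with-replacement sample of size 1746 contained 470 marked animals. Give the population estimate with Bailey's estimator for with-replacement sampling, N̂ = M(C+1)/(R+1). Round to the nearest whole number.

N̂ = 2393·(1746+1)/(470+1) = 2393·1747/471 = 4180571/471 ≈ 8875.9 → 8876

N ≈ 8876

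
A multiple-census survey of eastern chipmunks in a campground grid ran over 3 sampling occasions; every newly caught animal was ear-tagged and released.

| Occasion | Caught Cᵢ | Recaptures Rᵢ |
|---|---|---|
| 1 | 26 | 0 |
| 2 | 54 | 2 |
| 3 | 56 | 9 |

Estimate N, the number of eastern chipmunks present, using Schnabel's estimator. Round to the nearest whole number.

N ≈ 525

Marked at large before each occasion: Mᵢ = Σⱼ<ᵢ (Cⱼ − Rⱼ) → M1=0, M2=26, M3=78
Σ MᵢCᵢ = 0·26 + 26·54 + 78·56 = 0 + 1404 + 4368 = 5772
Σ Rᵢ = 0 + 2 + 9 = 11
N̂ = 5772 / 11 ≈ 524.7 → 525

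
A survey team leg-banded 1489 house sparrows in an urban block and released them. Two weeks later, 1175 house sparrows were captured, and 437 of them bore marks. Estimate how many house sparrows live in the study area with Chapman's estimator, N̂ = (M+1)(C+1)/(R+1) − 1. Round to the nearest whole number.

N ≈ 4000

N̂ = (1489+1)(1175+1)/(437+1) − 1 = 1490·1176/438 − 1
= 1752240/438 − 1 ≈ 4000.5 − 1 ≈ 3999.5 → 4000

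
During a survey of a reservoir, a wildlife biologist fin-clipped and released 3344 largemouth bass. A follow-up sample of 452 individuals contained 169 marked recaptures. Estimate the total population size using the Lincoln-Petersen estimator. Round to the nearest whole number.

N = (3344 × 452) / 169 = 1511488 / 169 ≈ 8943.7 → 8944

N ≈ 8944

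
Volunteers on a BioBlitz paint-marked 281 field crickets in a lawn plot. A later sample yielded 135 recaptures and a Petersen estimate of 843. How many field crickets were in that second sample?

From N = M·C/R: C = N·R / M = 843·135 / 281 = 113805 / 281 = 405.

C = 405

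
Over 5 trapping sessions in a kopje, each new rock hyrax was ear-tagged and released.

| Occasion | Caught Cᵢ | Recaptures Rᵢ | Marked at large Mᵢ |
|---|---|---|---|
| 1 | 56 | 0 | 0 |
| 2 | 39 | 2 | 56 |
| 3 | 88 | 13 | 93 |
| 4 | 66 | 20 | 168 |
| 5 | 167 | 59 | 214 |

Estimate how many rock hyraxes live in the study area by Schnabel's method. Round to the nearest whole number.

Σ MᵢCᵢ = 0·56 + 56·39 + 93·88 + 168·66 + 214·167 = 0 + 2184 + 8184 + 11088 + 35738 = 57194
Σ Rᵢ = 0 + 2 + 13 + 20 + 59 = 94
N̂ = 57194 / 94 ≈ 608.4 → 608

N ≈ 608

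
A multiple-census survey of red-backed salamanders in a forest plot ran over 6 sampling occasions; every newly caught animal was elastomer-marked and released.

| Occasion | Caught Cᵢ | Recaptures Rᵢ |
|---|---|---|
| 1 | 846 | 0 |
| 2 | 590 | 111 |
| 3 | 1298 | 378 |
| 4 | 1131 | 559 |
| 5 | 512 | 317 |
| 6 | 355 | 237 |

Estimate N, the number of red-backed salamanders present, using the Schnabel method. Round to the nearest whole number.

Marked at large before each occasion: Mᵢ = Σⱼ<ᵢ (Cⱼ − Rⱼ) → M1=0, M2=846, M3=1325, M4=2245, M5=2817, M6=3012
Σ MᵢCᵢ = 0·846 + 846·590 + 1325·1298 + 2245·1131 + 2817·512 + 3012·355 = 0 + 499140 + 1719850 + 2539095 + 1442304 + 1069260 = 7269649
Σ Rᵢ = 0 + 111 + 378 + 559 + 317 + 237 = 1602
N̂ = 7269649 / 1602 ≈ 4537.9 → 4538

N ≈ 4538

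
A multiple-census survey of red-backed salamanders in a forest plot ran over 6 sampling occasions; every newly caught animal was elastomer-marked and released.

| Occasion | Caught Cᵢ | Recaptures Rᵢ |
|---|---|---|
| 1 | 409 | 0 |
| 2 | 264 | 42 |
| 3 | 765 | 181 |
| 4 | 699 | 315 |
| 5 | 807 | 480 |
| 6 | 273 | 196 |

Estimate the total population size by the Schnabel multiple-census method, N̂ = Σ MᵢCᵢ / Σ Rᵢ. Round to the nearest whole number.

Marked at large before each occasion: Mᵢ = Σⱼ<ᵢ (Cⱼ − Rⱼ) → M1=0, M2=409, M3=631, M4=1215, M5=1599, M6=1926
Σ MᵢCᵢ = 0·409 + 409·264 + 631·765 + 1215·699 + 1599·807 + 1926·273 = 0 + 107976 + 482715 + 849285 + 1290393 + 525798 = 3256167
Σ Rᵢ = 0 + 42 + 181 + 315 + 480 + 196 = 1214
N̂ = 3256167 / 1214 ≈ 2682.2 → 2682

N ≈ 2682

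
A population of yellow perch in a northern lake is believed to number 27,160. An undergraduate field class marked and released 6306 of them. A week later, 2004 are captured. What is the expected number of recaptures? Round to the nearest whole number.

Expected recaptures E[R] = M·C / N.
E[R] = 6306 × 2004 / 27160 = 12637224 / 27160 ≈ 465.3 → 465

expected recaptures ≈ 465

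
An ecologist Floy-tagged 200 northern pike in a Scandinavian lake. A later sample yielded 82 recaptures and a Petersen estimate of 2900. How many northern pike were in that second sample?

From N = M·C/R: C = N·R / M = 2900·82 / 200 = 237800 / 200 = 1189.

C = 1189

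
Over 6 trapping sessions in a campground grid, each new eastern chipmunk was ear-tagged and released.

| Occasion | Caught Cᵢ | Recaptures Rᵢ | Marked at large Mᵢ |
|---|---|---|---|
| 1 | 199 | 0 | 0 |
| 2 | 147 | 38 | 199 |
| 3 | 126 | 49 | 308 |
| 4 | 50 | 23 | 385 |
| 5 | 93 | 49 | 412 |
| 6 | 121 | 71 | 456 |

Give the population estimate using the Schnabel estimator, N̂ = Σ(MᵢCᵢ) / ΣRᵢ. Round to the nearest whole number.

N ≈ 786

Σ MᵢCᵢ = 0·199 + 199·147 + 308·126 + 385·50 + 412·93 + 456·121 = 0 + 29253 + 38808 + 19250 + 38316 + 55176 = 180803
Σ Rᵢ = 0 + 38 + 49 + 23 + 49 + 71 = 230
N̂ = 180803 / 230 ≈ 786.1 → 786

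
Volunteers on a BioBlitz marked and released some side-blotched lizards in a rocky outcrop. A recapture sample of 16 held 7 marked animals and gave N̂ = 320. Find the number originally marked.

From N = M·C/R: M = N·R / C = 320·7 / 16 = 2240 / 16 = 140.

M = 140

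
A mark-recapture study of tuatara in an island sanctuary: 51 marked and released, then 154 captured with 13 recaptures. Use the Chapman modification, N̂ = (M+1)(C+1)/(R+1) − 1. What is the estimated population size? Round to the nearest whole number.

N̂ = (51+1)(154+1)/(13+1) − 1 = 52·155/14 − 1
= 8060/14 − 1 ≈ 575.7 − 1 ≈ 574.7 → 575

N ≈ 575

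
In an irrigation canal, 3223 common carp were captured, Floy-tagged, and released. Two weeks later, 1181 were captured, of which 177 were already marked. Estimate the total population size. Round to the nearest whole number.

If marked individuals mix randomly, R/C ≈ M/N, giving N ≈ M·C/R.
N = (3223 × 1181) / 177 = 3806363 / 177 ≈ 21504.9 → 21505

N ≈ 21,505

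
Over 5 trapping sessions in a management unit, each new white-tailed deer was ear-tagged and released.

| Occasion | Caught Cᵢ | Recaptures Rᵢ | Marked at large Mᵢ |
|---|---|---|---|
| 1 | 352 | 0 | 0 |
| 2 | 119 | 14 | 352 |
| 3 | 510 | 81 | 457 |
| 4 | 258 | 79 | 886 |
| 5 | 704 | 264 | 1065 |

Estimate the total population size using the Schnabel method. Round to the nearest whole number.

Σ MᵢCᵢ = 0·352 + 352·119 + 457·510 + 886·258 + 1065·704 = 0 + 41888 + 233070 + 228588 + 749760 = 1253306
Σ Rᵢ = 0 + 14 + 81 + 79 + 264 = 438
N̂ = 1253306 / 438 ≈ 2861.4 → 2861

N ≈ 2861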